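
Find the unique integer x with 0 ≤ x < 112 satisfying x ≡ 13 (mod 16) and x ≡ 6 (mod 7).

Write x = 13 + 16·k. Then 16·k ≡ 6 − 13 ≡ 0 (mod 7).
Need 16⁻¹ mod 7. Extended Euclid on (7, 2):
7 = 3*2 + 1
2 = 2*1 + 0
Back-substitute:
1 = 7 − 3·2
16⁻¹ ≡ 4 (mod 7), so k ≡ 4·0 ≡ 0 (mod 7).
x = 13 + 16·0 = 13.

13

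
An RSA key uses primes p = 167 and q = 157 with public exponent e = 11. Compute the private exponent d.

11771

φ(n) = (p−1)(q−1) = 166·156 = 25896.
Need d with 11·d ≡ 1 (mod 25896). Apply the extended Euclidean algorithm:
25896 = 2354·11 + 2
11 = 5·2 + 1
2 = 2·1 + 0
Back-substitute:
1 = 11 − 5·2
1 = −5·25896 + 11771·11
So 11·11771 ≡ 1 (mod 25896), hence d = 11771.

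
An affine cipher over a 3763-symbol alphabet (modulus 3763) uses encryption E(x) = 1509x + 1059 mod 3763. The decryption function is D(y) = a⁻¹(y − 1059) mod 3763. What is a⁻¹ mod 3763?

Extended Euclidean algorithm:
3763 = 2*1509 + 745
1509 = 2*745 + 19
745 = 39*19 + 4
19 = 4*4 + 3
4 = 1*3 + 1
3 = 3*1 + 0
The gcd is 1. Working backward:
1 = 4 − 3
1 = −19 + 5·4
1 = 5·745 − 196·19
1 = −196·1509 + 397·745
1 = 397·3763 − 990·1509
Hence 1509⁻¹ ≡ -990 ≡ 2773 (mod 3763).

2773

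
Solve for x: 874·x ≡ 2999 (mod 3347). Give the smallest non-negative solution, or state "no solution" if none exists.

First find gcd(874, 3347):
3347 = 3·874 + 725
874 = 1·725 + 149
725 = 4·149 + 129
149 = 1·129 + 20
129 = 6·20 + 9
20 = 2·9 + 2
9 = 4·2 + 1
2 = 2·1 + 0
gcd = 1, so a unique solution mod 3347 exists.
Back-substitute for the Bézout coefficients:
1 = 9 − 4·2
1 = −4·20 + 9·9
1 = 9·129 − 58·20
1 = −58·149 + 67·129
1 = 67·725 − 326·149
1 = −326·874 + 393·725
1 = 393·3347 − 1505·874
So 874·(-1505) ≡ 1 (mod 3347), giving 874⁻¹ ≡ 1842.
x ≡ 874⁻¹·2999 ≡ 1842·2999 ≡ 1608 (mod 3347).

1608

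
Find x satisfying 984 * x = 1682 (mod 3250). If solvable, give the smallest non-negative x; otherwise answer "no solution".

223

First find gcd(984, 3250):
3250 = 3×984 + 298
984 = 3×298 + 90
298 = 3×90 + 28
90 = 3×28 + 6
28 = 4×6 + 4
6 = 1×4 + 2
4 = 2×2 + 0
gcd = 2 and 2 | 1682, so solutions exist. Divide through by 2: 492x ≡ 841 (mod 1625).
Now find 492⁻¹ mod 1625:
1625 = 3×492 + 149
492 = 3×149 + 45
149 = 3×45 + 14
45 = 3×14 + 3
14 = 4×3 + 2
3 = 1×2 + 1
2 = 2×1 + 0
Back-substitute:
1 = 3 − 2
1 = −14 + 5·3
1 = 5·45 − 16·14
1 = −16·149 + 53·45
1 = 53·492 − 175·149
1 = −175·1625 + 578·492
So 492⁻¹ ≡ 578 (mod 1625).
Then x ≡ 578·841 ≡ 223 (mod 1625); the smallest non-negative solution is x = 223.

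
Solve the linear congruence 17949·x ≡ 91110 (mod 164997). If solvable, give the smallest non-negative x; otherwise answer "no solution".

13417

First find gcd(17949, 164997):
164997 = 9·17949 + 3456
17949 = 5·3456 + 669
3456 = 5·669 + 111
669 = 6·111 + 3
111 = 37·3 + 0
gcd = 3 and 3 | 91110, so solutions exist. Divide through by 3: 5983x ≡ 30370 (mod 54999).
Now find 5983⁻¹ mod 54999:
54999 = 9·5983 + 1152
5983 = 5·1152 + 223
1152 = 5·223 + 37
223 = 6·37 + 1
37 = 37·1 + 0
Back-substitute:
1 = 223 − 6·37
1 = −6·1152 + 31·223
1 = 31·5983 − 161·1152
1 = −161·54999 + 1480·5983
So 5983⁻¹ ≡ 1480 (mod 54999).
Then x ≡ 1480·30370 ≡ 13417 (mod 54999); the smallest non-negative solution is x = 13417.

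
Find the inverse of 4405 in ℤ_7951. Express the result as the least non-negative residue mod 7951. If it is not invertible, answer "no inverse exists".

6433

Extended Euclidean algorithm:
7951 = 1*4405 + 3546
4405 = 1*3546 + 859
3546 = 4*859 + 110
859 = 7*110 + 89
110 = 1*89 + 21
89 = 4*21 + 5
21 = 4*5 + 1
5 = 5*1 + 0
Since gcd(4405, 7951) = 1, back-substitute to write 1 as a combination:
1 = 21 − 4·5
1 = −4·89 + 17·21
1 = 17·110 − 21·89
1 = −21·859 + 164·110
1 = 164·3546 − 677·859
1 = −677·4405 + 841·3546
1 = 841·7951 − 1518·4405
Hence 4405⁻¹ ≡ -1518 ≡ 6433 (mod 7951).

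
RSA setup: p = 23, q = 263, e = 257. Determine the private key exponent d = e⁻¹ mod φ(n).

φ(n) = (p−1)(q−1) = 22·262 = 5764.
Need d with 257·d ≡ 1 (mod 5764). Apply the extended Euclidean algorithm:
5764 = 22·257 + 110
257 = 2·110 + 37
110 = 2·37 + 36
37 = 1·36 + 1
36 = 36·1 + 0
Back-substitute:
1 = 37 − 36
1 = −110 + 3·37
1 = 3·257 − 7·110
1 = −7·5764 + 157·257
So 257·157 ≡ 1 (mod 5764), hence d = 157.

157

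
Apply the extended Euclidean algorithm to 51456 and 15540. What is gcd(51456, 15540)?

12

Apply Euclid's algorithm to 51456 and 15540:
51456 = 3·15540 + 4836
15540 = 3·4836 + 1032
4836 = 4·1032 + 708
1032 = 1·708 + 324
708 = 2·324 + 60
324 = 5·60 + 24
60 = 2·24 + 12
24 = 2·12 + 0
gcd(51456, 15540) = 12.
Back-substituting:
12 = 60 − 2·24
12 = −2·324 + 11·60
12 = 11·708 − 24·324
12 = −24·1032 + 35·708
12 = 35·4836 − 164·1032
12 = −164·15540 + 527·4836
12 = 527·51456 − 1745·15540
So 12 = (527)·51456 + (-1745)·15540.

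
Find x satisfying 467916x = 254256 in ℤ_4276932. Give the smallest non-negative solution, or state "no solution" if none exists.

101276

First find gcd(467916, 4276932):
4276932 = 9×467916 + 65688
467916 = 7×65688 + 8100
65688 = 8×8100 + 888
8100 = 9×888 + 108
888 = 8×108 + 24
108 = 4×24 + 12
24 = 2×12 + 0
gcd = 12 and 12 | 254256, so solutions exist. Divide through by 12: 38993x ≡ 21188 (mod 356411).
Now find 38993⁻¹ mod 356411:
356411 = 9×38993 + 5474
38993 = 7×5474 + 675
5474 = 8×675 + 74
675 = 9×74 + 9
74 = 8×9 + 2
9 = 4×2 + 1
2 = 2×1 + 0
Back-substitute:
1 = 9 − 4·2
1 = −4·74 + 33·9
1 = 33·675 − 301·74
1 = −301·5474 + 2441·675
1 = 2441·38993 − 17388·5474
1 = −17388·356411 + 158933·38993
So 38993⁻¹ ≡ 158933 (mod 356411).
Then x ≡ 158933·21188 ≡ 101276 (mod 356411); the smallest non-negative solution is x = 101276.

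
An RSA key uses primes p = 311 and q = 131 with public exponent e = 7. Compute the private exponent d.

34543

φ(n) = (p−1)(q−1) = 310·130 = 40300.
Need d with 7·d ≡ 1 (mod 40300). Apply the extended Euclidean algorithm:
40300 = 5757×7 + 1
7 = 7×1 + 0
Back-substitute:
1 = 40300 − 5757·7
So 7·(-5757) ≡ 1 (mod 40300), hence d ≡ -5757 ≡ 34543 (mod 40300).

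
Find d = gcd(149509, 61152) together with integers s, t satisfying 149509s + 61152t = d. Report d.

Apply Euclid's algorithm to 149509 and 61152:
149509 = 2*61152 + 27205
61152 = 2*27205 + 6742
27205 = 4*6742 + 237
6742 = 28*237 + 106
237 = 2*106 + 25
106 = 4*25 + 6
25 = 4*6 + 1
6 = 6*1 + 0
gcd(149509, 61152) = 1.
Working backward:
1 = 25 − 4·6
1 = −4·106 + 17·25
1 = 17·237 − 38·106
1 = −38·6742 + 1081·237
1 = 1081·27205 − 4362·6742
1 = −4362·61152 + 9805·27205
1 = 9805·149509 − 23972·61152
So 1 = (9805)·149509 + (-23972)·61152.

1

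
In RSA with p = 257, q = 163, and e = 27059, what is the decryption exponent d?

φ(n) = (p−1)(q−1) = 256·162 = 41472.
Need d with 27059·d ≡ 1 (mod 41472). Apply the extended Euclidean algorithm:
41472 = 1·27059 + 14413
27059 = 1·14413 + 12646
14413 = 1·12646 + 1767
12646 = 7·1767 + 277
1767 = 6·277 + 105
277 = 2·105 + 67
105 = 1·67 + 38
67 = 1·38 + 29
38 = 1·29 + 9
29 = 3·9 + 2
9 = 4·2 + 1
2 = 2·1 + 0
Back-substitute:
1 = 9 − 4·2
1 = −4·29 + 13·9
1 = 13·38 − 17·29
1 = −17·67 + 30·38
1 = 30·105 − 47·67
1 = −47·277 + 124·105
1 = 124·1767 − 791·277
1 = −791·12646 + 5661·1767
1 = 5661·14413 − 6452·12646
1 = −6452·27059 + 12113·14413
1 = 12113·41472 − 18565·27059
So 27059·(-18565) ≡ 1 (mod 41472), hence d ≡ -18565 ≡ 22907 (mod 41472).

22907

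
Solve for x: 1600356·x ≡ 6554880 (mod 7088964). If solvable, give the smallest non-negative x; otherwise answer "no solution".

389394

First find gcd(1600356, 7088964):
7088964 = 4·1600356 + 687540
1600356 = 2·687540 + 225276
687540 = 3·225276 + 11712
225276 = 19·11712 + 2748
11712 = 4·2748 + 720
2748 = 3·720 + 588
720 = 1·588 + 132
588 = 4·132 + 60
132 = 2·60 + 12
60 = 5·12 + 0
gcd = 12 and 12 | 6554880, so solutions exist. Divide through by 12: 133363x ≡ 546240 (mod 590747).
Now find 133363⁻¹ mod 590747:
590747 = 4×133363 + 57295
133363 = 2×57295 + 18773
57295 = 3×18773 + 976
18773 = 19×976 + 229
976 = 4×229 + 60
229 = 3×60 + 49
60 = 1×49 + 11
49 = 4×11 + 5
11 = 2×5 + 1
5 = 5×1 + 0
Back-substitute:
1 = 11 − 2·5
1 = −2·49 + 9·11
1 = 9·60 − 11·49
1 = −11·229 + 42·60
1 = 42·976 − 179·229
1 = −179·18773 + 3443·976
1 = 3443·57295 − 10508·18773
1 = −10508·133363 + 24459·57295
1 = 24459·590747 − 108344·133363
So 133363·(-108344) ≡ 1 (mod 590747), i.e. 133363⁻¹ ≡ 482403.
Then x ≡ 482403·546240 ≡ 389394 (mod 590747); the smallest non-negative solution is x = 389394.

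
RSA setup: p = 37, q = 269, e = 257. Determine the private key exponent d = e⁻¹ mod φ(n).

φ(n) = (p−1)(q−1) = 36·268 = 9648.
Need d with 257·d ≡ 1 (mod 9648). Apply the extended Euclidean algorithm:
9648 = 37·257 + 139
257 = 1·139 + 118
139 = 1·118 + 21
118 = 5·21 + 13
21 = 1·13 + 8
13 = 1·8 + 5
8 = 1·5 + 3
5 = 1·3 + 2
3 = 1·2 + 1
2 = 2·1 + 0
Back-substitute:
1 = 3 − 2
1 = −5 + 2·3
1 = 2·8 − 3·5
1 = −3·13 + 5·8
1 = 5·21 − 8·13
1 = −8·118 + 45·21
1 = 45·139 − 53·118
1 = −53·257 + 98·139
1 = 98·9648 − 3679·257
So 257·(-3679) ≡ 1 (mod 9648), hence d ≡ -3679 ≡ 5969 (mod 9648).

5969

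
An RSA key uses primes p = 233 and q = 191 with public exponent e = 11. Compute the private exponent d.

φ(n) = (p−1)(q−1) = 232·190 = 44080.
Need d with 11·d ≡ 1 (mod 44080). Apply the extended Euclidean algorithm:
44080 = 4007*11 + 3
11 = 3*3 + 2
3 = 1*2 + 1
2 = 2*1 + 0
Back-substitute:
1 = 3 − 2
1 = −11 + 4·3
1 = 4·44080 − 16029·11
So 11·(-16029) ≡ 1 (mod 44080), hence d ≡ -16029 ≡ 28051 (mod 44080).

28051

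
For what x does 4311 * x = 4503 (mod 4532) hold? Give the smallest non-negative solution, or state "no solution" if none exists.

2625

First find gcd(4311, 4532):
4532 = 1*4311 + 221
4311 = 19*221 + 112
221 = 1*112 + 109
112 = 1*109 + 3
109 = 36*3 + 1
3 = 3*1 + 0
gcd = 1, so a unique solution mod 4532 exists.
Back-substitute for the Bézout coefficients:
1 = 109 − 36·3
1 = −36·112 + 37·109
1 = 37·221 − 73·112
1 = −73·4311 + 1424·221
1 = 1424·4532 − 1497·4311
So 4311·(-1497) ≡ 1 (mod 4532), giving 4311⁻¹ ≡ 3035.
x ≡ 4311⁻¹·4503 ≡ 3035·4503 ≡ 2625 (mod 4532).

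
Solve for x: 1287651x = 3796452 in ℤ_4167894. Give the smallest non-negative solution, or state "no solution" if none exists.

First find gcd(1287651, 4167894):
4167894 = 3×1287651 + 304941
1287651 = 4×304941 + 67887
304941 = 4×67887 + 33393
67887 = 2×33393 + 1101
33393 = 30×1101 + 363
1101 = 3×363 + 12
363 = 30×12 + 3
12 = 4×3 + 0
gcd = 3 and 3 | 3796452, so solutions exist. Divide through by 3: 429217x ≡ 1265484 (mod 1389298).
Now find 429217⁻¹ mod 1389298:
1389298 = 3·429217 + 101647
429217 = 4·101647 + 22629
101647 = 4·22629 + 11131
22629 = 2·11131 + 367
11131 = 30·367 + 121
367 = 3·121 + 4
121 = 30·4 + 1
4 = 4·1 + 0
Back-substitute:
1 = 121 − 30·4
1 = −30·367 + 91·121
1 = 91·11131 − 2760·367
1 = −2760·22629 + 5611·11131
1 = 5611·101647 − 25204·22629
1 = −25204·429217 + 106427·101647
1 = 106427·1389298 − 344485·429217
So 429217·(-344485) ≡ 1 (mod 1389298), i.e. 429217⁻¹ ≡ 1044813.
Then x ≡ 1044813·1265484 ≡ 617190 (mod 1389298); the smallest non-negative solution is x = 617190.

617190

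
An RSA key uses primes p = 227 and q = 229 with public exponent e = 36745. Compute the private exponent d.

φ(n) = (p−1)(q−1) = 226·228 = 51528.
Need d with 36745·d ≡ 1 (mod 51528). Apply the extended Euclidean algorithm:
51528 = 1×36745 + 14783
36745 = 2×14783 + 7179
14783 = 2×7179 + 425
7179 = 16×425 + 379
425 = 1×379 + 46
379 = 8×46 + 11
46 = 4×11 + 2
11 = 5×2 + 1
2 = 2×1 + 0
Back-substitute:
1 = 11 − 5·2
1 = −5·46 + 21·11
1 = 21·379 − 173·46
1 = −173·425 + 194·379
1 = 194·7179 − 3277·425
1 = −3277·14783 + 6748·7179
1 = 6748·36745 − 16773·14783
1 = −16773·51528 + 23521·36745
So 36745·23521 ≡ 1 (mod 51528), hence d = 23521.

23521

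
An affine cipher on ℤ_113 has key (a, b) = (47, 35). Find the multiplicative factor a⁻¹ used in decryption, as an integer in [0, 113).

101

Apply the Euclidean algorithm to 113 and 47:
113 = 2·47 + 19
47 = 2·19 + 9
19 = 2·9 + 1
9 = 9·1 + 0
Since gcd(47, 113) = 1, back-substitute to write 1 as a combination:
1 = 19 − 2·9
1 = −2·47 + 5·19
1 = 5·113 − 12·47
Thus 47·(-12) ≡ 1 (mod 113); reducing, -12 mod 113 = 101.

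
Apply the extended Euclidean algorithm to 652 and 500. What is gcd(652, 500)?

Apply Euclid's algorithm to 652 and 500:
652 = 1*500 + 152
500 = 3*152 + 44
152 = 3*44 + 20
44 = 2*20 + 4
20 = 5*4 + 0
gcd(652, 500) = 4.
Express as a combination:
4 = 44 − 2·20
4 = −2·152 + 7·44
4 = 7·500 − 23·152
4 = −23·652 + 30·500
So 4 = (-23)·652 + (30)·500.

4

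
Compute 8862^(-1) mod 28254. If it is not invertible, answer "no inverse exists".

no inverse exists

Euclidean algorithm on 28254, 8862:
28254 = 3*8862 + 1668
8862 = 5*1668 + 522
1668 = 3*522 + 102
522 = 5*102 + 12
102 = 8*12 + 6
12 = 2*6 + 0
Since gcd = 6 > 1, 8862 is not a unit mod 28254.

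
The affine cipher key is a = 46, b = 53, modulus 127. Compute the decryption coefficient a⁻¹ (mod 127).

gcd(127, 46) by repeated division:
127 = 2*46 + 35
46 = 1*35 + 11
35 = 3*11 + 2
11 = 5*2 + 1
2 = 2*1 + 0
The gcd is 1. Working backward:
1 = 11 − 5·2
1 = −5·35 + 16·11
1 = 16·46 − 21·35
1 = −21·127 + 58·46
So 46·58 ≡ 1 (mod 127).

58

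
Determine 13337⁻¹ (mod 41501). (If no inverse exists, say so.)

Extended Euclidean algorithm:
41501 = 3*13337 + 1490
13337 = 8*1490 + 1417
1490 = 1*1417 + 73
1417 = 19*73 + 30
73 = 2*30 + 13
30 = 2*13 + 4
13 = 3*4 + 1
4 = 4*1 + 0
The gcd is 1. Working backward:
1 = 13 − 3·4
1 = −3·30 + 7·13
1 = 7·73 − 17·30
1 = −17·1417 + 330·73
1 = 330·1490 − 347·1417
1 = −347·13337 + 3106·1490
1 = 3106·41501 − 9665·13337
So 13337·(-9665) ≡ 1 (mod 41501), and -9665 ≡ 31836 (mod 41501).

31836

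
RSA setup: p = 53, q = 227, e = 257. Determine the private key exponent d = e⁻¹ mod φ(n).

φ(n) = (p−1)(q−1) = 52·226 = 11752.
Need d with 257·d ≡ 1 (mod 11752). Apply the extended Euclidean algorithm:
11752 = 45×257 + 187
257 = 1×187 + 70
187 = 2×70 + 47
70 = 1×47 + 23
47 = 2×23 + 1
23 = 23×1 + 0
Back-substitute:
1 = 47 − 2·23
1 = −2·70 + 3·47
1 = 3·187 − 8·70
1 = −8·257 + 11·187
1 = 11·11752 − 503·257
So 257·(-503) ≡ 1 (mod 11752), hence d ≡ -503 ≡ 11249 (mod 11752).

11249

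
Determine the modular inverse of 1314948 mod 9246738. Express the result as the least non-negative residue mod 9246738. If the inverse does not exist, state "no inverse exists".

no inverse exists

Euclidean algorithm on 9246738, 1314948:
9246738 = 7×1314948 + 42102
1314948 = 31×42102 + 9786
42102 = 4×9786 + 2958
9786 = 3×2958 + 912
2958 = 3×912 + 222
912 = 4×222 + 24
222 = 9×24 + 6
24 = 4×6 + 0
gcd(1314948, 9246738) = 6 ≠ 1, so 1314948 has no multiplicative inverse modulo 9246738.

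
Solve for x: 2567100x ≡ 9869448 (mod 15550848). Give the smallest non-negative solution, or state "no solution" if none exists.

First find gcd(2567100, 15550848):
15550848 = 6×2567100 + 148248
2567100 = 17×148248 + 46884
148248 = 3×46884 + 7596
46884 = 6×7596 + 1308
7596 = 5×1308 + 1056
1308 = 1×1056 + 252
1056 = 4×252 + 48
252 = 5×48 + 12
48 = 4×12 + 0
gcd = 12 and 12 | 9869448, so solutions exist. Divide through by 12: 213925x ≡ 822454 (mod 1295904).
Now find 213925⁻¹ mod 1295904:
1295904 = 6·213925 + 12354
213925 = 17·12354 + 3907
12354 = 3·3907 + 633
3907 = 6·633 + 109
633 = 5·109 + 88
109 = 1·88 + 21
88 = 4·21 + 4
21 = 5·4 + 1
4 = 4·1 + 0
Back-substitute:
1 = 21 − 5·4
1 = −5·88 + 21·21
1 = 21·109 − 26·88
1 = −26·633 + 151·109
1 = 151·3907 − 932·633
1 = −932·12354 + 2947·3907
1 = 2947·213925 − 51031·12354
1 = −51031·1295904 + 309133·213925
So 213925⁻¹ ≡ 309133 (mod 1295904).
Then x ≡ 309133·822454 ≡ 378910 (mod 1295904); the smallest non-negative solution is x = 378910.

378910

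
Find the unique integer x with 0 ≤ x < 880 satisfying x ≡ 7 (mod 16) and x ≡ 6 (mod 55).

Write x = 7 + 16·k. Then 16·k ≡ 6 − 7 ≡ 54 (mod 55).
Need 16⁻¹ mod 55. Extended Euclid on (55, 16):
55 = 3*16 + 7
16 = 2*7 + 2
7 = 3*2 + 1
2 = 2*1 + 0
Back-substitute:
1 = 7 − 3·2
1 = −3·16 + 7·7
1 = 7·55 − 24·16
16⁻¹ ≡ 31 (mod 55), so k ≡ 31·54 ≡ 24 (mod 55).
x = 7 + 16·24 = 391.

391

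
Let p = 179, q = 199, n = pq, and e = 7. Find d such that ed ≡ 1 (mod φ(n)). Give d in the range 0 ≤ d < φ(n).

5035

φ(n) = (p−1)(q−1) = 178·198 = 35244.
Need d with 7·d ≡ 1 (mod 35244). Apply the extended Euclidean algorithm:
35244 = 5034*7 + 6
7 = 1*6 + 1
6 = 6*1 + 0
Back-substitute:
1 = 7 − 6
1 = −35244 + 5035·7
So 7·5035 ≡ 1 (mod 35244), hence d = 5035.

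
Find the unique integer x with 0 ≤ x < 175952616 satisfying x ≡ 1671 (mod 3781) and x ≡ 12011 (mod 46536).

Write x = 1671 + 3781·k. Then 3781·k ≡ 12011 − 1671 ≡ 10340 (mod 46536).
Need 3781⁻¹ mod 46536. Extended Euclid on (46536, 3781):
46536 = 12·3781 + 1164
3781 = 3·1164 + 289
1164 = 4·289 + 8
289 = 36·8 + 1
8 = 8·1 + 0
Back-substitute:
1 = 289 − 36·8
1 = −36·1164 + 145·289
1 = 145·3781 − 471·1164
1 = −471·46536 + 5797·3781
3781⁻¹ ≡ 5797 (mod 46536), so k ≡ 5797·10340 ≡ 2612 (mod 46536).
x = 1671 + 3781·2612 = 9877643.

9877643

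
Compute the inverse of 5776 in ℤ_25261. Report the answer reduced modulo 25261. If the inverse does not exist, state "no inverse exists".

Run Euclid on (25261, 5776):
25261 = 4*5776 + 2157
5776 = 2*2157 + 1462
2157 = 1*1462 + 695
1462 = 2*695 + 72
695 = 9*72 + 47
72 = 1*47 + 25
47 = 1*25 + 22
25 = 1*22 + 3
22 = 7*3 + 1
3 = 3*1 + 0
Since gcd(5776, 25261) = 1, back-substitute to write 1 as a combination:
1 = 22 − 7·3
1 = −7·25 + 8·22
1 = 8·47 − 15·25
1 = −15·72 + 23·47
1 = 23·695 − 222·72
1 = −222·1462 + 467·695
1 = 467·2157 − 689·1462
1 = −689·5776 + 1845·2157
1 = 1845·25261 − 8069·5776
Thus 5776·(-8069) ≡ 1 (mod 25261); reducing, -8069 mod 25261 = 17192.

17192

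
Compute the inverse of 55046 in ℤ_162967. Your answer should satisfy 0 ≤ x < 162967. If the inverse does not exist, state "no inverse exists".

Run Euclid on (162967, 55046):
162967 = 2*55046 + 52875
55046 = 1*52875 + 2171
52875 = 24*2171 + 771
2171 = 2*771 + 629
771 = 1*629 + 142
629 = 4*142 + 61
142 = 2*61 + 20
61 = 3*20 + 1
20 = 20*1 + 0
Since gcd(55046, 162967) = 1, back-substitute to write 1 as a combination:
1 = 61 − 3·20
1 = −3·142 + 7·61
1 = 7·629 − 31·142
1 = −31·771 + 38·629
1 = 38·2171 − 107·771
1 = −107·52875 + 2606·2171
1 = 2606·55046 − 2713·52875
1 = −2713·162967 + 8032·55046
So 55046·8032 ≡ 1 (mod 162967).

8032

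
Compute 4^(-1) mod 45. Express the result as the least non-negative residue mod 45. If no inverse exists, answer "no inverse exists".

gcd(45, 4) by repeated division:
45 = 11·4 + 1
4 = 4·1 + 0
The gcd is 1. Working backward:
1 = 45 − 11·4
So 4·(-11) ≡ 1 (mod 45), and -11 ≡ 34 (mod 45).

34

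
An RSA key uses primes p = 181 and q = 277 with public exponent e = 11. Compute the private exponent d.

φ(n) = (p−1)(q−1) = 180·276 = 49680.
Need d with 11·d ≡ 1 (mod 49680). Apply the extended Euclidean algorithm:
49680 = 4516*11 + 4
11 = 2*4 + 3
4 = 1*3 + 1
3 = 3*1 + 0
Back-substitute:
1 = 4 − 3
1 = −11 + 3·4
1 = 3·49680 − 13549·11
So 11·(-13549) ≡ 1 (mod 49680), hence d ≡ -13549 ≡ 36131 (mod 49680).

36131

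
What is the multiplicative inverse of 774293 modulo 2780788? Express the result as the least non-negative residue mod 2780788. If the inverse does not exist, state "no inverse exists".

687981

Run Euclid on (2780788, 774293):
2780788 = 3·774293 + 457909
774293 = 1·457909 + 316384
457909 = 1·316384 + 141525
316384 = 2·141525 + 33334
141525 = 4·33334 + 8189
33334 = 4·8189 + 578
8189 = 14·578 + 97
578 = 5·97 + 93
97 = 1·93 + 4
93 = 23·4 + 1
4 = 4·1 + 0
Since gcd(774293, 2780788) = 1, back-substitute to write 1 as a combination:
1 = 93 − 23·4
1 = −23·97 + 24·93
1 = 24·578 − 143·97
1 = −143·8189 + 2026·578
1 = 2026·33334 − 8247·8189
1 = −8247·141525 + 35014·33334
1 = 35014·316384 − 78275·141525
1 = −78275·457909 + 113289·316384
1 = 113289·774293 − 191564·457909
1 = −191564·2780788 + 687981·774293
So 774293·687981 ≡ 1 (mod 2780788).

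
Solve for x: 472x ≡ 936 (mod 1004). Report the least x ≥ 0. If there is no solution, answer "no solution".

19

First find gcd(472, 1004):
1004 = 2*472 + 60
472 = 7*60 + 52
60 = 1*52 + 8
52 = 6*8 + 4
8 = 2*4 + 0
gcd = 4 and 4 | 936, so solutions exist. Divide through by 4: 118x ≡ 234 (mod 251).
Now find 118⁻¹ mod 251:
251 = 2·118 + 15
118 = 7·15 + 13
15 = 1·13 + 2
13 = 6·2 + 1
2 = 2·1 + 0
Back-substitute:
1 = 13 − 6·2
1 = −6·15 + 7·13
1 = 7·118 − 55·15
1 = −55·251 + 117·118
So 118⁻¹ ≡ 117 (mod 251).
Then x ≡ 117·234 ≡ 19 (mod 251); the smallest non-negative solution is x = 19.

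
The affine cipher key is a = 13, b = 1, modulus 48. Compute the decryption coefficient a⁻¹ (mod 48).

Extended Euclidean algorithm:
48 = 3*13 + 9
13 = 1*9 + 4
9 = 2*4 + 1
4 = 4*1 + 0
The gcd is 1. Working backward:
1 = 9 − 2·4
1 = −2·13 + 3·9
1 = 3·48 − 11·13
Thus 13·(-11) ≡ 1 (mod 48); reducing, -11 mod 48 = 37.

37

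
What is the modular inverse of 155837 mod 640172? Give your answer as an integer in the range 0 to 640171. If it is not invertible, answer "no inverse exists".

Apply the Euclidean algorithm to 640172 and 155837:
640172 = 4×155837 + 16824
155837 = 9×16824 + 4421
16824 = 3×4421 + 3561
4421 = 1×3561 + 860
3561 = 4×860 + 121
860 = 7×121 + 13
121 = 9×13 + 4
13 = 3×4 + 1
4 = 4×1 + 0
gcd = 1, so the inverse exists. Back-substitute:
1 = 13 − 3·4
1 = −3·121 + 28·13
1 = 28·860 − 199·121
1 = −199·3561 + 824·860
1 = 824·4421 − 1023·3561
1 = −1023·16824 + 3893·4421
1 = 3893·155837 − 36060·16824
1 = −36060·640172 + 148133·155837
So 155837·148133 ≡ 1 (mod 640172).

148133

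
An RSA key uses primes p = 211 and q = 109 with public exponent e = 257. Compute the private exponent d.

353

φ(n) = (p−1)(q−1) = 210·108 = 22680.
Need d with 257·d ≡ 1 (mod 22680). Apply the extended Euclidean algorithm:
22680 = 88×257 + 64
257 = 4×64 + 1
64 = 64×1 + 0
Back-substitute:
1 = 257 − 4·64
1 = −4·22680 + 353·257
So 257·353 ≡ 1 (mod 22680), hence d = 353.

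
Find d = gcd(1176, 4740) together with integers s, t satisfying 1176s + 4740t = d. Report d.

12

Repeated division:
4740 = 4×1176 + 36
1176 = 32×36 + 24
36 = 1×24 + 12
24 = 2×12 + 0
gcd(1176, 4740) = 12.
Back-substituting:
12 = 36 − 24
12 = −1176 + 33·36
12 = 33·4740 − 133·1176
So 12 = (33)·4740 + (-133)·1176.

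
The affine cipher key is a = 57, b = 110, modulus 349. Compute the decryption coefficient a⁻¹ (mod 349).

Extended Euclidean algorithm:
349 = 6*57 + 7
57 = 8*7 + 1
7 = 7*1 + 0
The gcd is 1. Working backward:
1 = 57 − 8·7
1 = −8·349 + 49·57
So 57·49 ≡ 1 (mod 349).

49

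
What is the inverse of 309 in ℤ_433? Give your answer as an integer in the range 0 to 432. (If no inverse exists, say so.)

213

Run Euclid on (433, 309):
433 = 1×309 + 124
309 = 2×124 + 61
124 = 2×61 + 2
61 = 30×2 + 1
2 = 2×1 + 0
Since gcd(309, 433) = 1, back-substitute to write 1 as a combination:
1 = 61 − 30·2
1 = −30·124 + 61·61
1 = 61·309 − 152·124
1 = −152·433 + 213·309
So 309·213 ≡ 1 (mod 433).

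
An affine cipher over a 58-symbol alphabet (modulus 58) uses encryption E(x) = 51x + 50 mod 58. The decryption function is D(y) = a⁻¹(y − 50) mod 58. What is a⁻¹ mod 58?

33

Extended Euclidean algorithm:
58 = 1*51 + 7
51 = 7*7 + 2
7 = 3*2 + 1
2 = 2*1 + 0
Since gcd(51, 58) = 1, back-substitute to write 1 as a combination:
1 = 7 − 3·2
1 = −3·51 + 22·7
1 = 22·58 − 25·51
So 51·(-25) ≡ 1 (mod 58), and -25 ≡ 33 (mod 58).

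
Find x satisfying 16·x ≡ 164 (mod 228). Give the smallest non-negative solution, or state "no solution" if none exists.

53

First find gcd(16, 228):
228 = 14*16 + 4
16 = 4*4 + 0
gcd = 4 and 4 | 164, so solutions exist. Divide through by 4: 4x ≡ 41 (mod 57).
Now find 4⁻¹ mod 57:
57 = 14*4 + 1
4 = 4*1 + 0
Back-substitute:
1 = 57 − 14·4
So 4·(-14) ≡ 1 (mod 57), i.e. 4⁻¹ ≡ 43.
Then x ≡ 43·41 ≡ 53 (mod 57); the smallest non-negative solution is x = 53.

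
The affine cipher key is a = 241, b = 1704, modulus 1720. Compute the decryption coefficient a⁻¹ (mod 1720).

Run Euclid on (1720, 241):
1720 = 7·241 + 33
241 = 7·33 + 10
33 = 3·10 + 3
10 = 3·3 + 1
3 = 3·1 + 0
The gcd is 1. Working backward:
1 = 10 − 3·3
1 = −3·33 + 10·10
1 = 10·241 − 73·33
1 = −73·1720 + 521·241
So 241·521 ≡ 1 (mod 1720).

521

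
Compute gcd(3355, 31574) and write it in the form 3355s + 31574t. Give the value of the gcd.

1

Euclidean algorithm:
31574 = 9×3355 + 1379
3355 = 2×1379 + 597
1379 = 2×597 + 185
597 = 3×185 + 42
185 = 4×42 + 17
42 = 2×17 + 8
17 = 2×8 + 1
8 = 8×1 + 0
gcd(3355, 31574) = 1.
Express as a combination:
1 = 17 − 2·8
1 = −2·42 + 5·17
1 = 5·185 − 22·42
1 = −22·597 + 71·185
1 = 71·1379 − 164·597
1 = −164·3355 + 399·1379
1 = 399·31574 − 3755·3355
So 1 = (399)·31574 + (-3755)·3355.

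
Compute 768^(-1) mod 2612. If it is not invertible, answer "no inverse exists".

Euclidean algorithm on 2612, 768:
2612 = 3×768 + 308
768 = 2×308 + 152
308 = 2×152 + 4
152 = 38×4 + 0
Since gcd = 4 > 1, 768 is not a unit mod 2612.

no inverse exists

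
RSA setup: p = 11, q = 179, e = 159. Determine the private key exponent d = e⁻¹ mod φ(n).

φ(n) = (p−1)(q−1) = 10·178 = 1780.
Need d with 159·d ≡ 1 (mod 1780). Apply the extended Euclidean algorithm:
1780 = 11*159 + 31
159 = 5*31 + 4
31 = 7*4 + 3
4 = 1*3 + 1
3 = 3*1 + 0
Back-substitute:
1 = 4 − 3
1 = −31 + 8·4
1 = 8·159 − 41·31
1 = −41·1780 + 459·159
So 159·459 ≡ 1 (mod 1780), hence d = 459.

459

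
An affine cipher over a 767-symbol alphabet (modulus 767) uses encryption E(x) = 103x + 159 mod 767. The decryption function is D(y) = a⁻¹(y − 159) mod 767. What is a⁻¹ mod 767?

350

Run Euclid on (767, 103):
767 = 7×103 + 46
103 = 2×46 + 11
46 = 4×11 + 2
11 = 5×2 + 1
2 = 2×1 + 0
Since gcd(103, 767) = 1, back-substitute to write 1 as a combination:
1 = 11 − 5·2
1 = −5·46 + 21·11
1 = 21·103 − 47·46
1 = −47·767 + 350·103
So 103·350 ≡ 1 (mod 767).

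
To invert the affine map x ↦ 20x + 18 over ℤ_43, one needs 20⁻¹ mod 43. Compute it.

Apply the Euclidean algorithm to 43 and 20:
43 = 2·20 + 3
20 = 6·3 + 2
3 = 1·2 + 1
2 = 2·1 + 0
The gcd is 1. Working backward:
1 = 3 − 2
1 = −20 + 7·3
1 = 7·43 − 15·20
Hence 20⁻¹ ≡ -15 ≡ 28 (mod 43).

28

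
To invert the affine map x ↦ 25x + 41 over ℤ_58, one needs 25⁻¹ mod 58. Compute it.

7

Extended Euclidean algorithm:
58 = 2×25 + 8
25 = 3×8 + 1
8 = 8×1 + 0
The gcd is 1. Working backward:
1 = 25 − 3·8
1 = −3·58 + 7·25
So 25·7 ≡ 1 (mod 58).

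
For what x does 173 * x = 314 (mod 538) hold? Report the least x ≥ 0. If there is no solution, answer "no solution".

First find gcd(173, 538):
538 = 3*173 + 19
173 = 9*19 + 2
19 = 9*2 + 1
2 = 2*1 + 0
gcd = 1, so a unique solution mod 538 exists.
Back-substitute for the Bézout coefficients:
1 = 19 − 9·2
1 = −9·173 + 82·19
1 = 82·538 − 255·173
So 173·(-255) ≡ 1 (mod 538), giving 173⁻¹ ≡ 283.
x ≡ 173⁻¹·314 ≡ 283·314 ≡ 92 (mod 538).

92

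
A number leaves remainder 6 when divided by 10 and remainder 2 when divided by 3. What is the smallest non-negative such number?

26

Write x = 6 + 10·k. Then 10·k ≡ 2 − 6 ≡ 2 (mod 3).
Need 10⁻¹ mod 3. Extended Euclid on (3, 1):
3 = 3·1 + 0
10⁻¹ ≡ 1 (mod 3), so k ≡ 1·2 ≡ 2 (mod 3).
x = 6 + 10·2 = 26.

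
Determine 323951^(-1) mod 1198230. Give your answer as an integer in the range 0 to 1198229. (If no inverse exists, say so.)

Apply the Euclidean algorithm to 1198230 and 323951:
1198230 = 3·323951 + 226377
323951 = 1·226377 + 97574
226377 = 2·97574 + 31229
97574 = 3·31229 + 3887
31229 = 8·3887 + 133
3887 = 29·133 + 30
133 = 4·30 + 13
30 = 2·13 + 4
13 = 3·4 + 1
4 = 4·1 + 0
The gcd is 1. Working backward:
1 = 13 − 3·4
1 = −3·30 + 7·13
1 = 7·133 − 31·30
1 = −31·3887 + 906·133
1 = 906·31229 − 7279·3887
1 = −7279·97574 + 22743·31229
1 = 22743·226377 − 52765·97574
1 = −52765·323951 + 75508·226377
1 = 75508·1198230 − 279289·323951
Thus 323951·(-279289) ≡ 1 (mod 1198230); reducing, -279289 mod 1198230 = 918941.

918941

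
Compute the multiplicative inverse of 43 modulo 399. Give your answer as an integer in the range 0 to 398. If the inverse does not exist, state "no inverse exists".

Run Euclid on (399, 43):
399 = 9×43 + 12
43 = 3×12 + 7
12 = 1×7 + 5
7 = 1×5 + 2
5 = 2×2 + 1
2 = 2×1 + 0
gcd = 1, so the inverse exists. Back-substitute:
1 = 5 − 2·2
1 = −2·7 + 3·5
1 = 3·12 − 5·7
1 = −5·43 + 18·12
1 = 18·399 − 167·43
So 43·(-167) ≡ 1 (mod 399), and -167 ≡ 232 (mod 399).

232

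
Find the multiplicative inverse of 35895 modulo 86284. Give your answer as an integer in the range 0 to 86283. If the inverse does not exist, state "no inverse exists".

Apply the Euclidean algorithm to 86284 and 35895:
86284 = 2*35895 + 14494
35895 = 2*14494 + 6907
14494 = 2*6907 + 680
6907 = 10*680 + 107
680 = 6*107 + 38
107 = 2*38 + 31
38 = 1*31 + 7
31 = 4*7 + 3
7 = 2*3 + 1
3 = 3*1 + 0
Since gcd(35895, 86284) = 1, back-substitute to write 1 as a combination:
1 = 7 − 2·3
1 = −2·31 + 9·7
1 = 9·38 − 11·31
1 = −11·107 + 31·38
1 = 31·680 − 197·107
1 = −197·6907 + 2001·680
1 = 2001·14494 − 4199·6907
1 = −4199·35895 + 10399·14494
1 = 10399·86284 − 24997·35895
Thus 35895·(-24997) ≡ 1 (mod 86284); reducing, -24997 mod 86284 = 61287.

61287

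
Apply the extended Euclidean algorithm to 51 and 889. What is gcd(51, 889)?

Apply Euclid's algorithm to 889 and 51:
889 = 17*51 + 22
51 = 2*22 + 7
22 = 3*7 + 1
7 = 7*1 + 0
gcd(51, 889) = 1.
Back-substituting:
1 = 22 − 3·7
1 = −3·51 + 7·22
1 = 7·889 − 122·51
So 1 = (7)·889 + (-122)·51.

1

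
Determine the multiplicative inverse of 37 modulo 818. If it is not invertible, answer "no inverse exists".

Extended Euclidean algorithm:
818 = 22×37 + 4
37 = 9×4 + 1
4 = 4×1 + 0
Since gcd(37, 818) = 1, back-substitute to write 1 as a combination:
1 = 37 − 9·4
1 = −9·818 + 199·37
So 37·199 ≡ 1 (mod 818).

199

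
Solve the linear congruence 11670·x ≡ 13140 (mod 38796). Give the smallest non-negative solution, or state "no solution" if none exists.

2162

First find gcd(11670, 38796):
38796 = 3×11670 + 3786
11670 = 3×3786 + 312
3786 = 12×312 + 42
312 = 7×42 + 18
42 = 2×18 + 6
18 = 3×6 + 0
gcd = 6 and 6 | 13140, so solutions exist. Divide through by 6: 1945x ≡ 2190 (mod 6466).
Now find 1945⁻¹ mod 6466:
6466 = 3×1945 + 631
1945 = 3×631 + 52
631 = 12×52 + 7
52 = 7×7 + 3
7 = 2×3 + 1
3 = 3×1 + 0
Back-substitute:
1 = 7 − 2·3
1 = −2·52 + 15·7
1 = 15·631 − 182·52
1 = −182·1945 + 561·631
1 = 561·6466 − 1865·1945
So 1945·(-1865) ≡ 1 (mod 6466), i.e. 1945⁻¹ ≡ 4601.
Then x ≡ 4601·2190 ≡ 2162 (mod 6466); the smallest non-negative solution is x = 2162.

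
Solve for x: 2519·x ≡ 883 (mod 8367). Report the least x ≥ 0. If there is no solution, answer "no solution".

First find gcd(2519, 8367):
8367 = 3*2519 + 810
2519 = 3*810 + 89
810 = 9*89 + 9
89 = 9*9 + 8
9 = 1*8 + 1
8 = 8*1 + 0
gcd = 1, so a unique solution mod 8367 exists.
Back-substitute for the Bézout coefficients:
1 = 9 − 8
1 = −89 + 10·9
1 = 10·810 − 91·89
1 = −91·2519 + 283·810
1 = 283·8367 − 940·2519
So 2519·(-940) ≡ 1 (mod 8367), giving 2519⁻¹ ≡ 7427.
x ≡ 2519⁻¹·883 ≡ 7427·883 ≡ 6680 (mod 8367).

6680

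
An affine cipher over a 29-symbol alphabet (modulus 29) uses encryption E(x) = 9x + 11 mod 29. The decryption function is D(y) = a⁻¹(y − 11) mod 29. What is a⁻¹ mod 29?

13

Extended Euclidean algorithm:
29 = 3·9 + 2
9 = 4·2 + 1
2 = 2·1 + 0
Since gcd(9, 29) = 1, back-substitute to write 1 as a combination:
1 = 9 − 4·2
1 = −4·29 + 13·9
So 9·13 ≡ 1 (mod 29).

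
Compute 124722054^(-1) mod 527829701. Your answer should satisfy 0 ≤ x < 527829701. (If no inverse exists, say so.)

gcd(527829701, 124722054) by repeated division:
527829701 = 4×124722054 + 28941485
124722054 = 4×28941485 + 8956114
28941485 = 3×8956114 + 2073143
8956114 = 4×2073143 + 663542
2073143 = 3×663542 + 82517
663542 = 8×82517 + 3406
82517 = 24×3406 + 773
3406 = 4×773 + 314
773 = 2×314 + 145
314 = 2×145 + 24
145 = 6×24 + 1
24 = 24×1 + 0
gcd = 1, so the inverse exists. Back-substitute:
1 = 145 − 6·24
1 = −6·314 + 13·145
1 = 13·773 − 32·314
1 = −32·3406 + 141·773
1 = 141·82517 − 3416·3406
1 = −3416·663542 + 27469·82517
1 = 27469·2073143 − 85823·663542
1 = −85823·8956114 + 370761·2073143
1 = 370761·28941485 − 1198106·8956114
1 = −1198106·124722054 + 5163185·28941485
1 = 5163185·527829701 − 21850846·124722054
So 124722054·(-21850846) ≡ 1 (mod 527829701), and -21850846 ≡ 505978855 (mod 527829701).

505978855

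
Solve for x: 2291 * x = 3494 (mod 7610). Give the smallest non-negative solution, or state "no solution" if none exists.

First find gcd(2291, 7610):
7610 = 3*2291 + 737
2291 = 3*737 + 80
737 = 9*80 + 17
80 = 4*17 + 12
17 = 1*12 + 5
12 = 2*5 + 2
5 = 2*2 + 1
2 = 2*1 + 0
gcd = 1, so a unique solution mod 7610 exists.
Back-substitute for the Bézout coefficients:
1 = 5 − 2·2
1 = −2·12 + 5·5
1 = 5·17 − 7·12
1 = −7·80 + 33·17
1 = 33·737 − 304·80
1 = −304·2291 + 945·737
1 = 945·7610 − 3139·2291
So 2291·(-3139) ≡ 1 (mod 7610), giving 2291⁻¹ ≡ 4471.
x ≡ 2291⁻¹·3494 ≡ 4471·3494 ≡ 5954 (mod 7610).

5954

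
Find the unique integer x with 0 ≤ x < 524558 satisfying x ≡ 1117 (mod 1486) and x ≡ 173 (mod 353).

Write x = 1117 + 1486·k. Then 1486·k ≡ 173 − 1117 ≡ 115 (mod 353).
Need 1486⁻¹ mod 353. Extended Euclid on (353, 74):
353 = 4×74 + 57
74 = 1×57 + 17
57 = 3×17 + 6
17 = 2×6 + 5
6 = 1×5 + 1
5 = 5×1 + 0
Back-substitute:
1 = 6 − 5
1 = −17 + 3·6
1 = 3·57 − 10·17
1 = −10·74 + 13·57
1 = 13·353 − 62·74
1486⁻¹ ≡ 291 (mod 353), so k ≡ 291·115 ≡ 283 (mod 353).
x = 1117 + 1486·283 = 421655.

421655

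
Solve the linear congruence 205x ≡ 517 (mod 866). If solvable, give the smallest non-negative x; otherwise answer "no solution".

First find gcd(205, 866):
866 = 4·205 + 46
205 = 4·46 + 21
46 = 2·21 + 4
21 = 5·4 + 1
4 = 4·1 + 0
gcd = 1, so a unique solution mod 866 exists.
Back-substitute for the Bézout coefficients:
1 = 21 − 5·4
1 = −5·46 + 11·21
1 = 11·205 − 49·46
1 = −49·866 + 207·205
So 205·(207) ≡ 1 (mod 866), giving 205⁻¹ ≡ 207.
x ≡ 205⁻¹·517 ≡ 207·517 ≡ 501 (mod 866).

501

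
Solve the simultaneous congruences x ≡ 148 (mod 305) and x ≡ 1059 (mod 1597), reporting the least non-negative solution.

28208

Write x = 148 + 305·k. Then 305·k ≡ 1059 − 148 ≡ 911 (mod 1597).
Need 305⁻¹ mod 1597. Extended Euclid on (1597, 305):
1597 = 5×305 + 72
305 = 4×72 + 17
72 = 4×17 + 4
17 = 4×4 + 1
4 = 4×1 + 0
Back-substitute:
1 = 17 − 4·4
1 = −4·72 + 17·17
1 = 17·305 − 72·72
1 = −72·1597 + 377·305
305⁻¹ ≡ 377 (mod 1597), so k ≡ 377·911 ≡ 92 (mod 1597).
x = 148 + 305·92 = 28208.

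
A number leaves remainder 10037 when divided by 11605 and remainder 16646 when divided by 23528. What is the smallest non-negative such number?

Write x = 10037 + 11605·k. Then 11605·k ≡ 16646 − 10037 ≡ 6609 (mod 23528).
Need 11605⁻¹ mod 23528. Extended Euclid on (23528, 11605):
23528 = 2*11605 + 318
11605 = 36*318 + 157
318 = 2*157 + 4
157 = 39*4 + 1
4 = 4*1 + 0
Back-substitute:
1 = 157 − 39·4
1 = −39·318 + 79·157
1 = 79·11605 − 2883·318
1 = −2883·23528 + 5845·11605
11605⁻¹ ≡ 5845 (mod 23528), so k ≡ 5845·6609 ≡ 20157 (mod 23528).
x = 10037 + 11605·20157 = 233932022.

233932022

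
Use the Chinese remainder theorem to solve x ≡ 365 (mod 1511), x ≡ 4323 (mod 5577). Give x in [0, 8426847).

Write x = 365 + 1511·k. Then 1511·k ≡ 4323 − 365 ≡ 3958 (mod 5577).
Need 1511⁻¹ mod 5577. Extended Euclid on (5577, 1511):
5577 = 3×1511 + 1044
1511 = 1×1044 + 467
1044 = 2×467 + 110
467 = 4×110 + 27
110 = 4×27 + 2
27 = 13×2 + 1
2 = 2×1 + 0
Back-substitute:
1 = 27 − 13·2
1 = −13·110 + 53·27
1 = 53·467 − 225·110
1 = −225·1044 + 503·467
1 = 503·1511 − 728·1044
1 = −728·5577 + 2687·1511
1511⁻¹ ≡ 2687 (mod 5577), so k ≡ 2687·3958 ≡ 5384 (mod 5577).
x = 365 + 1511·5384 = 8135589.

8135589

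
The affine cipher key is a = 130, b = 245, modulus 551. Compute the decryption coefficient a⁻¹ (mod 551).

462

Extended Euclidean algorithm:
551 = 4*130 + 31
130 = 4*31 + 6
31 = 5*6 + 1
6 = 6*1 + 0
Since gcd(130, 551) = 1, back-substitute to write 1 as a combination:
1 = 31 − 5·6
1 = −5·130 + 21·31
1 = 21·551 − 89·130
Hence 130⁻¹ ≡ -89 ≡ 462 (mod 551).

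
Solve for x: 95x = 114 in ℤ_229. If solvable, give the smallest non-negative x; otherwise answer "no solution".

47

First find gcd(95, 229):
229 = 2*95 + 39
95 = 2*39 + 17
39 = 2*17 + 5
17 = 3*5 + 2
5 = 2*2 + 1
2 = 2*1 + 0
gcd = 1, so a unique solution mod 229 exists.
Back-substitute for the Bézout coefficients:
1 = 5 − 2·2
1 = −2·17 + 7·5
1 = 7·39 − 16·17
1 = −16·95 + 39·39
1 = 39·229 − 94·95
So 95·(-94) ≡ 1 (mod 229), giving 95⁻¹ ≡ 135.
x ≡ 95⁻¹·114 ≡ 135·114 ≡ 47 (mod 229).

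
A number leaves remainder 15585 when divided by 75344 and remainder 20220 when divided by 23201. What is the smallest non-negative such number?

1166868113

Write x = 15585 + 75344·k. Then 75344·k ≡ 20220 − 15585 ≡ 4635 (mod 23201).
Need 75344⁻¹ mod 23201. Extended Euclid on (23201, 5741):
23201 = 4·5741 + 237
5741 = 24·237 + 53
237 = 4·53 + 25
53 = 2·25 + 3
25 = 8·3 + 1
3 = 3·1 + 0
Back-substitute:
1 = 25 − 8·3
1 = −8·53 + 17·25
1 = 17·237 − 76·53
1 = −76·5741 + 1841·237
1 = 1841·23201 − 7440·5741
75344⁻¹ ≡ 15761 (mod 23201), so k ≡ 15761·4635 ≡ 15487 (mod 23201).
x = 15585 + 75344·15487 = 1166868113.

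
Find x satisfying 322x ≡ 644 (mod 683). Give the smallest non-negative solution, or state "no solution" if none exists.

2

First find gcd(322, 683):
683 = 2*322 + 39
322 = 8*39 + 10
39 = 3*10 + 9
10 = 1*9 + 1
9 = 9*1 + 0
gcd = 1, so a unique solution mod 683 exists.
Back-substitute for the Bézout coefficients:
1 = 10 − 9
1 = −39 + 4·10
1 = 4·322 − 33·39
1 = −33·683 + 70·322
So 322·(70) ≡ 1 (mod 683), giving 322⁻¹ ≡ 70.
x ≡ 322⁻¹·644 ≡ 70·644 ≡ 2 (mod 683).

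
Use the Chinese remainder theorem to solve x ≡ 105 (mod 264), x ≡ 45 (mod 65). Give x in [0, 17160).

13305

Write x = 105 + 264·k. Then 264·k ≡ 45 − 105 ≡ 5 (mod 65).
Need 264⁻¹ mod 65. Extended Euclid on (65, 4):
65 = 16·4 + 1
4 = 4·1 + 0
Back-substitute:
1 = 65 − 16·4
264⁻¹ ≡ 49 (mod 65), so k ≡ 49·5 ≡ 50 (mod 65).
x = 105 + 264·50 = 13305.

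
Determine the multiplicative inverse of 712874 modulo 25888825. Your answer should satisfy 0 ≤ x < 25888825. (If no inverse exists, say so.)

Extended Euclidean algorithm:
25888825 = 36*712874 + 225361
712874 = 3*225361 + 36791
225361 = 6*36791 + 4615
36791 = 7*4615 + 4486
4615 = 1*4486 + 129
4486 = 34*129 + 100
129 = 1*100 + 29
100 = 3*29 + 13
29 = 2*13 + 3
13 = 4*3 + 1
3 = 3*1 + 0
The gcd is 1. Working backward:
1 = 13 − 4·3
1 = −4·29 + 9·13
1 = 9·100 − 31·29
1 = −31·129 + 40·100
1 = 40·4486 − 1391·129
1 = −1391·4615 + 1431·4486
1 = 1431·36791 − 11408·4615
1 = −11408·225361 + 69879·36791
1 = 69879·712874 − 221045·225361
1 = −221045·25888825 + 8027499·712874
So 712874·8027499 ≡ 1 (mod 25888825).

8027499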